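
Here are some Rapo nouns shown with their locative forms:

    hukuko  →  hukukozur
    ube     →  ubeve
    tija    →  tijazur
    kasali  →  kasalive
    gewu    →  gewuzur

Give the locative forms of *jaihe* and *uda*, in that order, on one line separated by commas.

jaiheve, udazur

The pattern is front/back vowel harmony: -ve when the last vowel of the stem is a front vowel (*ube*, *kasali*); -zur when the last vowel of the stem is a back vowel (*hukuko*, *tija*, *gewu*).
*jaihe* — last vowel /e/ (a front vowel) → -ve → *jaiheve*.
*uda* — last vowel /a/ (a back vowel) → -zur → *udazur*.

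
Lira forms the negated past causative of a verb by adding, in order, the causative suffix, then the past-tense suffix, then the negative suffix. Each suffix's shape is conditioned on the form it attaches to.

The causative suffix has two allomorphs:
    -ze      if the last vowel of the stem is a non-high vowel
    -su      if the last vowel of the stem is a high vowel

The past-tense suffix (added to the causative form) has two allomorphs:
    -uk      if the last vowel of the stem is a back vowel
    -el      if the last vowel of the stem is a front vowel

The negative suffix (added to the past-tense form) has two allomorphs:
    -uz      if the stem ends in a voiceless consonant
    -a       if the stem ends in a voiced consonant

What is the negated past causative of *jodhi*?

jodhisuukuz

*jodhi* — last vowel /i/ (a high vowel) → -su → *jodhisu*.
The causative form *jodhisu*: last vowel = /u/, a back vowel → -uk → *jodhisuuk*.
The past-tense form *jodhisuuk*: final consonant = /k/, voiceless → -uz → *jodhisuukuz*.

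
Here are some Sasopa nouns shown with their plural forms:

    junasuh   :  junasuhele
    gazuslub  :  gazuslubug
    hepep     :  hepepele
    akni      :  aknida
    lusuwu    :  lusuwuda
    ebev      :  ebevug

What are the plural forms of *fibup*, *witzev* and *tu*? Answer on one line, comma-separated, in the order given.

The alternation tracks the final sound of the stem — -ele when the stem ends in a voiceless consonant (*junasuh*, *hepep*); -ug when the stem ends in a voiced consonant (*gazuslub*, *ebev*); -da when the stem ends in a vowel (*akni*, *lusuwu*).
Since the final sound of *fibup* is /p/ (a voiceless consonant), it takes -ele, giving *fibupele*.
The final sound of *witzev* is /v/, which is a voiced consonant, so the suffix is -ug, giving *witzevug*.
Since the final sound of *tu* is /u/ (a vowel), it takes -da, giving *tuda*.

fibupele, witzevug, tuda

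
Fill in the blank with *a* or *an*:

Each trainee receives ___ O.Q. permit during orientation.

The indefinite article is chosen by the initial *sound* of the following word, not its spelling.
The initialism *O.Q.* is read letter by letter; the first letter, O, is pronounced /oʊ/, which begins with a vowel sound.
So the article is *an*: Each trainee receives an O.Q. permit during orientation.

an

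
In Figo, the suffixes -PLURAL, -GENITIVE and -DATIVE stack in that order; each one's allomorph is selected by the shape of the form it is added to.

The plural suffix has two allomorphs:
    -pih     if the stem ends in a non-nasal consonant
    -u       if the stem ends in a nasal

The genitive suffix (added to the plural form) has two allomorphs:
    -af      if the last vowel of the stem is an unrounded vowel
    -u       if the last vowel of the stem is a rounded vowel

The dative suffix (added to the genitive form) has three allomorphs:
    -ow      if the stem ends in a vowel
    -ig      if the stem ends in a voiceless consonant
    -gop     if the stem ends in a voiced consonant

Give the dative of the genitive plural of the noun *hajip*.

hajippihafig

Since the final consonant of *hajip* is /p/ (non-nasal), it takes -pih, giving *hajippih*.
The last vowel of the plural form *hajippih* is /i/, which is an unrounded vowel, so the genitive suffix is -af, giving *hajippihaf*.
The genitive form *hajippihaf* — final sound /f/ (a voiceless consonant) → -ig → *hajippihafig*.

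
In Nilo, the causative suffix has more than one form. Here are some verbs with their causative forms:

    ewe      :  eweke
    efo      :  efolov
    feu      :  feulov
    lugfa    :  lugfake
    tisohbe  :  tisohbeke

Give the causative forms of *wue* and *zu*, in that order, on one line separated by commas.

wueke, zulov

The suffix is conditioned by the last vowel: -lov when the last vowel of the stem is a rounded vowel (*efo*, *feu*); -ke when the last vowel of the stem is an unrounded vowel (*ewe*, *lugfa*, *tisohbe*).
*wue* — last vowel /e/ (an unrounded vowel) → -ke → *wueke*.
*zu*: last vowel = /u/, a rounded vowel → -lov → *zulov*.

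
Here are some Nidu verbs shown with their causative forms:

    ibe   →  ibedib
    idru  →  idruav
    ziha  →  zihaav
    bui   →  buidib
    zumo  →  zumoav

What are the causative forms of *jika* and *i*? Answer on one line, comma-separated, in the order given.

jikaav, idib

The pattern is front/back vowel harmony: -dib when the last vowel of the stem is a front vowel (*ibe*, *bui*); -av when the last vowel of the stem is a back vowel (*idru*, *ziha*, *zumo*).
*jika*: last vowel = /a/, a back vowel → -av → *jikaav*.
The last vowel of *i* is /i/, which is a front vowel, so the suffix is -dib, giving *idib*.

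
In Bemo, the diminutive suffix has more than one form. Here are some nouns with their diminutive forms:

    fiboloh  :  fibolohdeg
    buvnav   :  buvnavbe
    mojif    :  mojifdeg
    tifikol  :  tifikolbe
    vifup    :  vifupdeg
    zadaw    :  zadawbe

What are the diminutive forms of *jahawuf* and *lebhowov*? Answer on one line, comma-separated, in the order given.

The alternation tracks the final consonant of the stem — -deg when the stem ends in a voiceless consonant (*fiboloh*, *mojif*, *vifup*); -be when the stem ends in a voiced consonant (*buvnav*, *tifikol*, *zadaw*).
The final consonant of *jahawuf* is /f/, which is voiceless, so the suffix is -deg, giving *jahawufdeg*.
The final consonant of *lebhowov* is /v/, which is voiced, so the suffix is -be, giving *lebhowovbe*.

jahawufdeg, lebhowovbe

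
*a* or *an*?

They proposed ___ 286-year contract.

The indefinite article is chosen by the initial *sound* of the following word, not its spelling.
The number *286* is spoken "two hundred …", beginning with /tuː/ — a consonant sound.
So the article is *a*: They proposed a 286-year contract.

a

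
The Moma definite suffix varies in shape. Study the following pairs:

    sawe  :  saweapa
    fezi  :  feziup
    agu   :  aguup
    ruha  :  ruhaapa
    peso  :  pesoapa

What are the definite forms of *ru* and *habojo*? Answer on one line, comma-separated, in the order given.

ruup, habojoapa

The alternation tracks the last vowel of the stem — -up when the last vowel of the stem is a high vowel (*fezi*, *agu*); -apa when the last vowel of the stem is a non-high vowel (*sawe*, *ruha*, *peso*).
*ru* — last vowel /u/ (a high vowel) → -up → *ruup*.
*habojo*: last vowel = /o/, a non-high vowel → -apa → *habojoapa*.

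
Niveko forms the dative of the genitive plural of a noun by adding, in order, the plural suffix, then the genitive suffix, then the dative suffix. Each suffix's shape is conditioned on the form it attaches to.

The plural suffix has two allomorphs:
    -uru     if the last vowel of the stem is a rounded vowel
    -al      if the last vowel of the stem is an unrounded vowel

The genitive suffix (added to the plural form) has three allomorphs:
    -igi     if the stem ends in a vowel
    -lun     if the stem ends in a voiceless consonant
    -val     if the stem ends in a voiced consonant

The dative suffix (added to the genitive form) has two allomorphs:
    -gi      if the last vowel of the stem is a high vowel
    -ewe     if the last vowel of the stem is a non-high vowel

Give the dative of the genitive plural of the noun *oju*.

ojuuruigigi

The last vowel of *oju* is /u/, which is a rounded vowel, so the plural suffix is -uru, giving *ojuuru*.
The plural form *ojuuru*: final sound = /u/, a vowel → -igi → *ojuuruigi*.
Since the last vowel of the genitive form *ojuuruigi* is /i/ (a high vowel), it takes -gi, giving *ojuuruigigi*.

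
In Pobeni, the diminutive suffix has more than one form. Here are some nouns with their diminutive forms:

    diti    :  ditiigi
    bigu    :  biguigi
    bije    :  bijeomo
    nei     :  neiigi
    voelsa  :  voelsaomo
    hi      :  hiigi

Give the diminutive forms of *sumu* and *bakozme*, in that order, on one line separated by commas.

Looking at the last vowel of each stem: -igi when the last vowel of the stem is a high vowel (*diti*, *bigu*, *nei*, *hi*); -omo when the last vowel of the stem is a non-high vowel (*bije*, *voelsa*).
*sumu* — last vowel /u/ (a high vowel) → -igi → *sumuigi*.
*bakozme* — last vowel /e/ (a non-high vowel) → -omo → *bakozmeomo*.

sumuigi, bakozmeomo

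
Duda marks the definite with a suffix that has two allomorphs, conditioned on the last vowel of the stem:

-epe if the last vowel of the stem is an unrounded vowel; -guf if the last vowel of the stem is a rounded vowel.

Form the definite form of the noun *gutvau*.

gutvauguf

The last vowel of *gutvau* is /u/, which is a rounded vowel, so the suffix is -guf, giving *gutvauguf*.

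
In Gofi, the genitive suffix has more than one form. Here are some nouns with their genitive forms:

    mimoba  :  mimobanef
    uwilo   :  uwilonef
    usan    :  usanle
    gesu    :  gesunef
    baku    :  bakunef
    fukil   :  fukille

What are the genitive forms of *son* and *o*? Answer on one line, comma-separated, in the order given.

The pattern is consonant vs. vowel: -le when the stem ends in a consonant (*usan*, *fukil*); -nef when the stem ends in a vowel (*mimoba*, *uwilo*, *gesu*, *baku*).
*son* — final sound /n/ (a consonant) → -le → *sonle*.
The final sound of *o* is /o/, which is a vowel, so the suffix is -nef, giving *onef*.

sonle, onef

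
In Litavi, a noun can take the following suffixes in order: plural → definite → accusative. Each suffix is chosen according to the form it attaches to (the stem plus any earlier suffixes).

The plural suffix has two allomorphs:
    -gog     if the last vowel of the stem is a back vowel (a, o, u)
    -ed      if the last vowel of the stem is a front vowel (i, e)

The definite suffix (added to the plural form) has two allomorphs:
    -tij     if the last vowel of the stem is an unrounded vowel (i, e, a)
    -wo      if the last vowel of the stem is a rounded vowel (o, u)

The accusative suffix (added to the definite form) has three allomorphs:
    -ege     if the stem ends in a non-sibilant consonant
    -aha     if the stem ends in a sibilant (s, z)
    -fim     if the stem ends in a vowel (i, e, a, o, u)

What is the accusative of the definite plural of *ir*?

iredtijege

Since the last vowel of *ir* is /i/ (a front vowel), it takes -ed, giving *ired*.
The plural form *ired* — last vowel /e/ (an unrounded vowel) → -tij → *iredtij*.
Since the final sound of the definite form *iredtij* is /j/ (a non-sibilant consonant), it takes -ege, giving *iredtijege*.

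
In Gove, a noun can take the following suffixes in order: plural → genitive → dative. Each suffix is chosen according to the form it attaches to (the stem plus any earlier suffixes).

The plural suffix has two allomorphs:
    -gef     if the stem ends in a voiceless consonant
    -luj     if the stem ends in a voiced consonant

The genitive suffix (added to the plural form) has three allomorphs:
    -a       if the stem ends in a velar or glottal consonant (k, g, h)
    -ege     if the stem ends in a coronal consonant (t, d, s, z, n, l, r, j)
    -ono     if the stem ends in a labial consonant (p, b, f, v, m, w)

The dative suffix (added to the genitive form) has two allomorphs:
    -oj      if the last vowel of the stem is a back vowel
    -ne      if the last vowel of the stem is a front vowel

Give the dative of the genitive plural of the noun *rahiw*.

rahiwlujegene

The final consonant of *rahiw* is /w/, which is voiced, so the plural suffix is -luj, giving *rahiwluj*.
The plural form *rahiwluj*: final consonant = /j/, coronal → -ege → *rahiwlujege*.
The genitive form *rahiwlujege* — last vowel /e/ (a front vowel) → -ne → *rahiwlujegene*.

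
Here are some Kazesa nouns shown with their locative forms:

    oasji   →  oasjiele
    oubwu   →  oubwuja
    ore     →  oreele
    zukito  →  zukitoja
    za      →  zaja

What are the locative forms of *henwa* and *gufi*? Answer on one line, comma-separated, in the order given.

The pattern is front/back vowel harmony: -ele when the last vowel of the stem is a front vowel (*oasji*, *ore*); -ja when the last vowel of the stem is a back vowel (*oubwu*, *zukito*, *za*).
Since the last vowel of *henwa* is /a/ (a back vowel), it takes -ja, giving *henwaja*.
*gufi*: last vowel = /i/, a front vowel → -ele → *gufiele*.

henwaja, gufiele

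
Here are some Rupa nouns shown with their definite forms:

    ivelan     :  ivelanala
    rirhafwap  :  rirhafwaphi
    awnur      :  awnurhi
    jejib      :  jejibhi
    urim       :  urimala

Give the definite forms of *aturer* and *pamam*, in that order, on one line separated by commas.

aturerhi, pamamala

The suffix is conditioned by the final consonant: -ala when the stem ends in a nasal (*ivelan*, *urim*); -hi when the stem ends in a non-nasal consonant (*rirhafwap*, *awnur*, *jejib*).
Since the final consonant of *aturer* is /r/ (non-nasal), it takes -hi, giving *aturerhi*.
*pamam*: final consonant = /m/, a nasal → -ala → *pamamala*.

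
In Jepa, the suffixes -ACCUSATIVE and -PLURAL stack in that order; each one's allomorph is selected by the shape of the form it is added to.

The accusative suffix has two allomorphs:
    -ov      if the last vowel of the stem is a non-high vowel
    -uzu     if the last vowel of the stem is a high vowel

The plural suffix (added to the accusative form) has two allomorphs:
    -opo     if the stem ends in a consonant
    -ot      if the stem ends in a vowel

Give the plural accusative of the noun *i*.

iuzuot

*i* — last vowel /i/ (a high vowel) → -uzu → *iuzu*.
The accusative form *iuzu*: final sound = /u/, a vowel → -ot → *iuzuot*.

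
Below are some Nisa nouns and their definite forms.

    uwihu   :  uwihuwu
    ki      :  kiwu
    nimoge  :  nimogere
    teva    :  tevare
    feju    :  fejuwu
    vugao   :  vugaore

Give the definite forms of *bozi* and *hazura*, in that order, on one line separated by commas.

The suffix is conditioned by the last vowel: -wu when the last vowel of the stem is a high vowel (*uwihu*, *ki*, *feju*); -re when the last vowel of the stem is a non-high vowel (*nimoge*, *teva*, *vugao*).
The last vowel of *bozi* is /i/, which is a high vowel, so the suffix is -wu, giving *boziwu*.
*hazura*: last vowel = /a/, a non-high vowel → -re → *hazurare*.

boziwu, hazurare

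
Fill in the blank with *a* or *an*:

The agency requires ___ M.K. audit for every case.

The indefinite article is chosen by the initial *sound* of the following word, not its spelling.
The initialism *M.K.* is read letter by letter; the first letter, M, is pronounced /ɛm/, which begins with a vowel sound.
So the article is *an*: The agency requires an M.K. audit for every case.

an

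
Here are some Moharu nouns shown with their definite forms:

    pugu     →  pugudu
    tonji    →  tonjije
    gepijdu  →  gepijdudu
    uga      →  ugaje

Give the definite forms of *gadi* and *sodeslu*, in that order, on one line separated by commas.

Looking at the last vowel of each stem: -du when the last vowel of the stem is a rounded vowel (*pugu*, *gepijdu*); -je when the last vowel of the stem is an unrounded vowel (*tonji*, *uga*).
Since the last vowel of *gadi* is /i/ (an unrounded vowel), it takes -je, giving *gadije*.
Since the last vowel of *sodeslu* is /u/ (a rounded vowel), it takes -du, giving *sodesludu*.

gadije, sodesludu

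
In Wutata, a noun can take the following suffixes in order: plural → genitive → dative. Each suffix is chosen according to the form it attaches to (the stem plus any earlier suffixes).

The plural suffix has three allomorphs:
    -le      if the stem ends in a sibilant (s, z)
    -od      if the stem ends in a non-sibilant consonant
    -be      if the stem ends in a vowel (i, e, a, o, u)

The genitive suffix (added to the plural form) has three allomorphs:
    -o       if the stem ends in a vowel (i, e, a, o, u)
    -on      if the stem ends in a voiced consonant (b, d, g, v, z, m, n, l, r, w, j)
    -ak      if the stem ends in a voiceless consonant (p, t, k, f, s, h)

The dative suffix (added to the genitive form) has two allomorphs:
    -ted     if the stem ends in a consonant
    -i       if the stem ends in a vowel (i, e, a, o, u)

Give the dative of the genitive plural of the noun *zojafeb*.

*zojafeb*: final sound = /b/, a non-sibilant consonant → -od → *zojafebod*.
The final sound of the plural form *zojafebod* is /d/, which is a voiced consonant, so the genitive suffix is -on, giving *zojafebodon*.
The genitive form *zojafebodon* — final sound /n/ (a consonant) → -ted → *zojafebodonted*.

zojafebodonted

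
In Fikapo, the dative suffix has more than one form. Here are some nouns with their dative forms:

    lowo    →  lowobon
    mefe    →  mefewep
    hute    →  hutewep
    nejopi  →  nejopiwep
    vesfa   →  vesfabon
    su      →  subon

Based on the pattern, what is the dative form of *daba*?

dababon

The suffix is conditioned by the last vowel: -wep when the last vowel of the stem is a front vowel (*mefe*, *hute*, *nejopi*); -bon when the last vowel of the stem is a back vowel (*lowo*, *vesfa*, *su*).
*daba* — last vowel /a/ (a back vowel) → -bon → *dababon*.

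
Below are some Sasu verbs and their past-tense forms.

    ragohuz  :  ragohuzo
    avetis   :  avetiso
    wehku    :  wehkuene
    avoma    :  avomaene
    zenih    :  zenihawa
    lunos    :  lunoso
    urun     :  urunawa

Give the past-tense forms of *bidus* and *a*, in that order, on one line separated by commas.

biduso, aene

The pattern is sibilance of the final sound: -o when the stem ends in a sibilant (*ragohuz*, *avetis*, *lunos*); -awa when the stem ends in a non-sibilant consonant (*zenih*, *urun*); -ene when the stem ends in a vowel (*wehku*, *avoma*).
*bidus*: final sound = /s/, a sibilant → -o → *biduso*.
*a* — final sound /a/ (a vowel) → -ene → *aene*.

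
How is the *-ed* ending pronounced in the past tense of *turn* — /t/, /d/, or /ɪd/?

/d/

The stem *turn* ends in a voiced sound other than /d/.
The -ed suffix is realized as /ɪd/ after /t, d/; as /t/ after other voiceless consonants; and as /d/ after other voiced sounds.
So -ed on *turn* is pronounced /d/.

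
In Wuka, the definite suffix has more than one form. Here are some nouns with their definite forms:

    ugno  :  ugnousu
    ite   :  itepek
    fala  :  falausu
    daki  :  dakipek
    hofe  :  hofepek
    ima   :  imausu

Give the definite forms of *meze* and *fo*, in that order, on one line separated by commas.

The alternation tracks the last vowel of the stem — -pek when the last vowel of the stem is a front vowel (*ite*, *daki*, *hofe*); -usu when the last vowel of the stem is a back vowel (*ugno*, *fala*, *ima*).
Since the last vowel of *meze* is /e/ (a front vowel), it takes -pek, giving *mezepek*.
The last vowel of *fo* is /o/, which is a back vowel, so the suffix is -usu, giving *fousu*.

mezepek, fousu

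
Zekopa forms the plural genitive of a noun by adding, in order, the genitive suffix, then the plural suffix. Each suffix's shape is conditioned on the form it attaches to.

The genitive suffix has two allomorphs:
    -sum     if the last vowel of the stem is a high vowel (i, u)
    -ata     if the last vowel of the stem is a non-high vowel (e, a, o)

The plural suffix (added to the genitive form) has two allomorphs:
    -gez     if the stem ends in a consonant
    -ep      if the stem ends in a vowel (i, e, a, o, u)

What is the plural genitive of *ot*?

*ot*: last vowel = /o/, a non-high vowel → -ata → *otata*.
The final sound of the genitive form *otata* is /a/, which is a vowel, so the plural suffix is -ep, giving *otataep*.

otataep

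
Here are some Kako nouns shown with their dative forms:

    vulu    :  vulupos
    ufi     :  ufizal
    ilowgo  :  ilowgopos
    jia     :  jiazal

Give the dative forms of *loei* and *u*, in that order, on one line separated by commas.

loeizal, upos

Looking at the last vowel of each stem: -pos when the last vowel of the stem is a rounded vowel (*vulu*, *ilowgo*); -zal when the last vowel of the stem is an unrounded vowel (*ufi*, *jia*).
The last vowel of *loei* is /i/, which is an unrounded vowel, so the suffix is -zal, giving *loeizal*.
Since the last vowel of *u* is /u/ (a rounded vowel), it takes -pos, giving *upos*.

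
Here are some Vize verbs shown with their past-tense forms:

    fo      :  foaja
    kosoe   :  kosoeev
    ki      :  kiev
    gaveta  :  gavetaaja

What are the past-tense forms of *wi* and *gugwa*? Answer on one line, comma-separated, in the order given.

wiev, gugwaaja

The alternation tracks the last vowel of the stem — -ev when the last vowel of the stem is a front vowel (*kosoe*, *ki*); -aja when the last vowel of the stem is a back vowel (*fo*, *gaveta*).
Since the last vowel of *wi* is /i/ (a front vowel), it takes -ev, giving *wiev*.
Since the last vowel of *gugwa* is /a/ (a back vowel), it takes -aja, giving *gugwaaja*.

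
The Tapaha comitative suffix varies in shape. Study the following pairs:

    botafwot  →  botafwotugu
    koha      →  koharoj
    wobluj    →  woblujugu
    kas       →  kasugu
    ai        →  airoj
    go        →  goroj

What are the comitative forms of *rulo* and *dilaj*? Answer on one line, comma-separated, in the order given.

The alternation tracks the final sound of the stem — -ugu when the stem ends in a consonant (*botafwot*, *wobluj*, *kas*); -roj when the stem ends in a vowel (*koha*, *ai*, *go*).
Since the final sound of *rulo* is /o/ (a vowel), it takes -roj, giving *ruloroj*.
Since the final sound of *dilaj* is /j/ (a consonant), it takes -ugu, giving *dilajugu*.

ruloroj, dilajugu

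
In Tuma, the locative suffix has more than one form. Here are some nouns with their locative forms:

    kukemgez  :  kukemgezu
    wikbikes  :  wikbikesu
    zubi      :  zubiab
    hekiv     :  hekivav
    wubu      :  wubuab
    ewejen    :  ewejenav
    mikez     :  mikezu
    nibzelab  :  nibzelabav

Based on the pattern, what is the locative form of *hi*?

The alternation tracks the final sound of the stem — -u when the stem ends in a sibilant (*kukemgez*, *wikbikes*, *mikez*); -av when the stem ends in a non-sibilant consonant (*hekiv*, *ewejen*, *nibzelab*); -ab when the stem ends in a vowel (*zubi*, *wubu*).
Since the final sound of *hi* is /i/ (a vowel), it takes -ab, giving *hiab*.

hiab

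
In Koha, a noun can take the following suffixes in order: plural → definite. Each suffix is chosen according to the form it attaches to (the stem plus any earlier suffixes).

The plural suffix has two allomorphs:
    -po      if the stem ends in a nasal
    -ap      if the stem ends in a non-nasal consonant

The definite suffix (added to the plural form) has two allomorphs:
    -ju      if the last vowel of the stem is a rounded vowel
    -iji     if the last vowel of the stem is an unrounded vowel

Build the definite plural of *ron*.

The final consonant of *ron* is /n/, which is a nasal, so the plural suffix is -po, giving *ronpo*.
The plural form *ronpo* — last vowel /o/ (a rounded vowel) → -ju → *ronpoju*.

ronpoju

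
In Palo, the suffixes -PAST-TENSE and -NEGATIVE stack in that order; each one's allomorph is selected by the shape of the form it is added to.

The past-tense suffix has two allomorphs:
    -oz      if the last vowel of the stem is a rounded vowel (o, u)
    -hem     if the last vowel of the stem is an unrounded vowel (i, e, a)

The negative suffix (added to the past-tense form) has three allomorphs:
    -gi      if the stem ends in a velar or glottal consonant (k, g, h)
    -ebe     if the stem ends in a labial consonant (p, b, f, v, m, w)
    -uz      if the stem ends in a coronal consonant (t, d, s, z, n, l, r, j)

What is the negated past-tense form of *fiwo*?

fiwoozuz

Since the last vowel of *fiwo* is /o/ (a rounded vowel), it takes -oz, giving *fiwooz*.
Since the final consonant of the past-tense form *fiwooz* is /z/ (coronal), it takes -uz, giving *fiwoozuz*.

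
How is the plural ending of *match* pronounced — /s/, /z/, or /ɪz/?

/ɪz/

The stem *match* ends in a sibilant (/s, z, ʃ, ʒ, tʃ, dʒ/).
The plural suffix surfaces as /ɪz/ after sibilants, /s/ after other voiceless consonants, and /z/ after other voiced sounds.
So the plural -s on *match* is pronounced /ɪz/.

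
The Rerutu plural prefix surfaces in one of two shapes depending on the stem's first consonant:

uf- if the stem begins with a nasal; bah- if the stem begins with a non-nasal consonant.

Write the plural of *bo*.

*bo* — first consonant /b/ (non-nasal) → bah- → *bahbo*.

bahbo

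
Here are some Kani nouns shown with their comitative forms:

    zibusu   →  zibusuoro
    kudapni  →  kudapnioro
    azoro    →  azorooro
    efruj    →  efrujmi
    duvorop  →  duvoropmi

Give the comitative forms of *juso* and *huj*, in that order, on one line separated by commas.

Looking at the final sound of each stem: -mi when the stem ends in a consonant (*efruj*, *duvorop*); -oro when the stem ends in a vowel (*zibusu*, *kudapni*, *azoro*).
The final sound of *juso* is /o/, which is a vowel, so the suffix is -oro, giving *jusooro*.
*huj*: final sound = /j/, a consonant → -mi → *hujmi*.

jusooro, hujmi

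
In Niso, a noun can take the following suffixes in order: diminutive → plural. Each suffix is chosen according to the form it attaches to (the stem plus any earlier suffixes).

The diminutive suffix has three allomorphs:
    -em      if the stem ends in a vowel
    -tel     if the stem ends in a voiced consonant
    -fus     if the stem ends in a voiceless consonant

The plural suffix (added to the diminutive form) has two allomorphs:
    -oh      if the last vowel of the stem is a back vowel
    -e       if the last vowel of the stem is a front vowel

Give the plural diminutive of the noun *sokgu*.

sokgueme

*sokgu* — final sound /u/ (a vowel) → -em → *sokguem*.
The last vowel of the diminutive form *sokguem* is /e/, which is a front vowel, so the plural suffix is -e, giving *sokgueme*.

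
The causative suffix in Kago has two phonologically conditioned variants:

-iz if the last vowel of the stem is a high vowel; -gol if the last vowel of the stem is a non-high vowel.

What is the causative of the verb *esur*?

*esur* — last vowel /u/ (a high vowel) → -iz → *esuriz*.

esuriz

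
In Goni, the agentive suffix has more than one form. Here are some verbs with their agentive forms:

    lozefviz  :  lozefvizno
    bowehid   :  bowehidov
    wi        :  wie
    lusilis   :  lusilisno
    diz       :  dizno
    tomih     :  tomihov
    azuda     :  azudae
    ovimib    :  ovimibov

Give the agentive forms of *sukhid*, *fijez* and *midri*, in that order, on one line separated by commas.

Looking at the final sound of each stem: -no when the stem ends in a sibilant (*lozefviz*, *lusilis*, *diz*); -ov when the stem ends in a non-sibilant consonant (*bowehid*, *tomih*, *ovimib*); -e when the stem ends in a vowel (*wi*, *azuda*).
The final sound of *sukhid* is /d/, which is a non-sibilant consonant, so the suffix is -ov, giving *sukhidov*.
*fijez*: final sound = /z/, a sibilant → -no → *fijezno*.
*midri*: final sound = /i/, a vowel → -e → *midrie*.

sukhidov, fijezno, midrie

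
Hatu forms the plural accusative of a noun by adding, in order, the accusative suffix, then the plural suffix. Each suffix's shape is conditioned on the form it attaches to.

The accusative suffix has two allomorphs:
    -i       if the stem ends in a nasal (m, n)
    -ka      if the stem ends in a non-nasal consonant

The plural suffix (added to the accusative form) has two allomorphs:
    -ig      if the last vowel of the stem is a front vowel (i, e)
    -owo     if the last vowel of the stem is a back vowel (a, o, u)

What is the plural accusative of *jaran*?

The final consonant of *jaran* is /n/, which is a nasal, so the accusative suffix is -i, giving *jarani*.
Since the last vowel of the accusative form *jarani* is /i/ (a front vowel), it takes -ig, giving *jaraniig*.

jaraniig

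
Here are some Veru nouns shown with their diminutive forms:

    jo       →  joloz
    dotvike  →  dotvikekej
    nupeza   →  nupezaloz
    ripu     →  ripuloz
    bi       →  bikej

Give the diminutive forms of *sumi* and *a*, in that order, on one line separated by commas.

sumikej, aloz

The pattern is front/back vowel harmony: -kej when the last vowel of the stem is a front vowel (*dotvike*, *bi*); -loz when the last vowel of the stem is a back vowel (*jo*, *nupeza*, *ripu*).
*sumi*: last vowel = /i/, a front vowel → -kej → *sumikej*.
*a* — last vowel /a/ (a back vowel) → -loz → *aloz*.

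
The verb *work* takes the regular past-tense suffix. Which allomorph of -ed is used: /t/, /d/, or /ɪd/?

/t/

The stem *work* ends in a voiceless consonant other than /t/.
The -ed suffix is realized as /ɪd/ after /t, d/; as /t/ after other voiceless consonants; and as /d/ after other voiced sounds.
So -ed on *work* is pronounced /t/.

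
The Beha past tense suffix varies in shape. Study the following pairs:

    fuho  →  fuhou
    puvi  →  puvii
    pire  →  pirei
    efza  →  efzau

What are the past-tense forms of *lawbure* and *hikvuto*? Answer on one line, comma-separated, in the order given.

lawburei, hikvutou

Looking at the last vowel of each stem: -i when the last vowel of the stem is a front vowel (*puvi*, *pire*); -u when the last vowel of the stem is a back vowel (*fuho*, *efza*).
*lawbure* — last vowel /e/ (a front vowel) → -i → *lawburei*.
The last vowel of *hikvuto* is /o/, which is a back vowel, so the suffix is -u, giving *hikvutou*.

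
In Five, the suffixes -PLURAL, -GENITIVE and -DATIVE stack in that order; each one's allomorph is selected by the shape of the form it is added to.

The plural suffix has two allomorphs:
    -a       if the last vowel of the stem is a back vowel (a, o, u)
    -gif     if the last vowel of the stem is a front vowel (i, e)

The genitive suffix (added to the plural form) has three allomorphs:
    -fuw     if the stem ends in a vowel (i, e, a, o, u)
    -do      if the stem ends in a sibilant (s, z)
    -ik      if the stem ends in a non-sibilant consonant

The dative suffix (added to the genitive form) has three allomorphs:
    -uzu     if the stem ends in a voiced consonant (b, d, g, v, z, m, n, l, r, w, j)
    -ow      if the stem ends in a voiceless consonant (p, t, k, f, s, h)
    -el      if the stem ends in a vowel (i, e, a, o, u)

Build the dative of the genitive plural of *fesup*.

fesupafuwuzu

*fesup*: last vowel = /u/, a back vowel → -a → *fesupa*.
The final sound of the plural form *fesupa* is /a/, which is a vowel, so the genitive suffix is -fuw, giving *fesupafuw*.
The genitive form *fesupafuw*: final sound = /w/, a voiced consonant → -uzu → *fesupafuwuzu*.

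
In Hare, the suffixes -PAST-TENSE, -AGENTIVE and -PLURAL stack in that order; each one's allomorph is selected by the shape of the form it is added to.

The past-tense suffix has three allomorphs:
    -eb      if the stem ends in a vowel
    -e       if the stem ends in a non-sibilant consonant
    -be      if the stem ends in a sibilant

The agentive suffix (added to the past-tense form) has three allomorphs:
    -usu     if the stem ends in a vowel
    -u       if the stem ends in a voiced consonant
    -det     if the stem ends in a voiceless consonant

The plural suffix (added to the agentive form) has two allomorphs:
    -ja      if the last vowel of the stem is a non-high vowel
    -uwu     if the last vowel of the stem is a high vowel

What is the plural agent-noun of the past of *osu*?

osuebuuwu

The final sound of *osu* is /u/, which is a vowel, so the past-tense suffix is -eb, giving *osueb*.
The final sound of the past-tense form *osueb* is /b/, which is a voiced consonant, so the agentive suffix is -u, giving *osuebu*.
Since the last vowel of the agentive form *osuebu* is /u/ (a high vowel), it takes -uwu, giving *osuebuuwu*.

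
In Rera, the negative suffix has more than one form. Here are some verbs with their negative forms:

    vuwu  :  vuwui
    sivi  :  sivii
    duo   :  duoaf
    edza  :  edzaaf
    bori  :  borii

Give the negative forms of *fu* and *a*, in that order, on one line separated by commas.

fui, aaf

Looking at the last vowel of each stem: -i when the last vowel of the stem is a high vowel (*vuwu*, *sivi*, *bori*); -af when the last vowel of the stem is a non-high vowel (*duo*, *edza*).
*fu*: last vowel = /u/, a high vowel → -i → *fui*.
*a* — last vowel /a/ (a non-high vowel) → -af → *aaf*.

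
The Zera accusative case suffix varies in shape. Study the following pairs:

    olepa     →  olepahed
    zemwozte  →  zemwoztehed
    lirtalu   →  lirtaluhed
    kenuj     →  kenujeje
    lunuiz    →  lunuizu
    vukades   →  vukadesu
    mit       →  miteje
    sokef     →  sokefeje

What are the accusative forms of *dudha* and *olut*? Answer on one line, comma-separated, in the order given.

The alternation tracks the final sound of the stem — -u when the stem ends in a sibilant (*lunuiz*, *vukades*); -eje when the stem ends in a non-sibilant consonant (*kenuj*, *mit*, *sokef*); -hed when the stem ends in a vowel (*olepa*, *zemwozte*, *lirtalu*).
Since the final sound of *dudha* is /a/ (a vowel), it takes -hed, giving *dudhahed*.
Since the final sound of *olut* is /t/ (a non-sibilant consonant), it takes -eje, giving *oluteje*.

dudhahed, oluteje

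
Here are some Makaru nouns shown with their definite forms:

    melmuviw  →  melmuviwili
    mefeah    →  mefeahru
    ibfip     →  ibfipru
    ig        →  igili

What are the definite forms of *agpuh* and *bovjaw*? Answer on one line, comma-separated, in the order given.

agpuhru, bovjawili

The alternation tracks the final consonant of the stem — -ru when the stem ends in a voiceless consonant (*mefeah*, *ibfip*); -ili when the stem ends in a voiced consonant (*melmuviw*, *ig*).
*agpuh*: final consonant = /h/, voiceless → -ru → *agpuhru*.
*bovjaw*: final consonant = /w/, voiced → -ili → *bovjawili*.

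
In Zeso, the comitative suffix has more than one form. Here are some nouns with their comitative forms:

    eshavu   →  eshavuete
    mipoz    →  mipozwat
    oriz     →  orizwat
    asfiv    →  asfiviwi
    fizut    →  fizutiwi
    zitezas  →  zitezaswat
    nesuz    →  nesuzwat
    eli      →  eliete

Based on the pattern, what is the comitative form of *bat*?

batiwi

Looking at the final sound of each stem: -wat when the stem ends in a sibilant (*mipoz*, *oriz*, *zitezas*, *nesuz*); -iwi when the stem ends in a non-sibilant consonant (*asfiv*, *fizut*); -ete when the stem ends in a vowel (*eshavu*, *eli*).
The final sound of *bat* is /t/, which is a non-sibilant consonant, so the suffix is -iwi, giving *batiwi*.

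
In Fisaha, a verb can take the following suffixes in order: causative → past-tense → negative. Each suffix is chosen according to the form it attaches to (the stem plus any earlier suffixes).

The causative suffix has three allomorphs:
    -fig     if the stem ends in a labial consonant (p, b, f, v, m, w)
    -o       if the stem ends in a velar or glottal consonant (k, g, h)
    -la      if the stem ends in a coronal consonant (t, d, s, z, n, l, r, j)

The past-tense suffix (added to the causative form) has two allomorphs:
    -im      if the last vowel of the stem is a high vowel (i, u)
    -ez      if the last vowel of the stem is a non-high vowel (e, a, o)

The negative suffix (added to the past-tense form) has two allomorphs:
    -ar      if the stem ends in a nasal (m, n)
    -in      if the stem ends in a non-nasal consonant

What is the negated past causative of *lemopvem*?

The final consonant of *lemopvem* is /m/, which is labial, so the causative suffix is -fig, giving *lemopvemfig*.
The last vowel of the causative form *lemopvemfig* is /i/, which is a high vowel, so the past-tense suffix is -im, giving *lemopvemfigim*.
The final consonant of the past-tense form *lemopvemfigim* is /m/, which is a nasal, so the negative suffix is -ar, giving *lemopvemfigimar*.

lemopvemfigimar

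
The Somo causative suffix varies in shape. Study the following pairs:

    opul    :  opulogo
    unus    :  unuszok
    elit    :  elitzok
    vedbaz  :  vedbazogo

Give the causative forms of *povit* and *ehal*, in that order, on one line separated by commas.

povitzok, ehalogo

The suffix is conditioned by the final consonant: -zok when the stem ends in a voiceless consonant (*unus*, *elit*); -ogo when the stem ends in a voiced consonant (*opul*, *vedbaz*).
The final consonant of *povit* is /t/, which is voiceless, so the suffix is -zok, giving *povitzok*.
*ehal* — final consonant /l/ (voiced) → -ogo → *ehalogo*.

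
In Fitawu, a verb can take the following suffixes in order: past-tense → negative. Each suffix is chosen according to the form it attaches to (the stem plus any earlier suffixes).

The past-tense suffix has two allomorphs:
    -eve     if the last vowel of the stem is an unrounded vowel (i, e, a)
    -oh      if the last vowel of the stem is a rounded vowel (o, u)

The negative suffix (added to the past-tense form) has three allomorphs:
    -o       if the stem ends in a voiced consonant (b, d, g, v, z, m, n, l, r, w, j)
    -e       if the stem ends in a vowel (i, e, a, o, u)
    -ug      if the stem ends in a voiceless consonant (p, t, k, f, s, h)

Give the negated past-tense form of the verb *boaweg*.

*boaweg*: last vowel = /e/, an unrounded vowel → -eve → *boawegeve*.
The final sound of the past-tense form *boawegeve* is /e/, which is a vowel, so the negative suffix is -e, giving *boawegevee*.

boawegevee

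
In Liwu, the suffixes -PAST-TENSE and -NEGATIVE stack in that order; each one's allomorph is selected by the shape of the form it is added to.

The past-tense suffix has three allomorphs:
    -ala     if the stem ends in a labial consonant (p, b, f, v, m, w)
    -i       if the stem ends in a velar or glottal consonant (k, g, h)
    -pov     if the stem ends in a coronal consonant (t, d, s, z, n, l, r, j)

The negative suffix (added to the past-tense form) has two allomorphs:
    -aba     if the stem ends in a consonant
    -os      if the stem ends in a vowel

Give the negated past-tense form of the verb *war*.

*war* — final consonant /r/ (coronal) → -pov → *warpov*.
The past-tense form *warpov* — final sound /v/ (a consonant) → -aba → *warpovaba*.

warpovaba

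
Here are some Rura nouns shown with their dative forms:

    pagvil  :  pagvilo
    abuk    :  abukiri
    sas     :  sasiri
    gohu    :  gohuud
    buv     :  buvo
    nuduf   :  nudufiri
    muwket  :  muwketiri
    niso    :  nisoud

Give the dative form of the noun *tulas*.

The alternation tracks the final sound of the stem — -iri when the stem ends in a voiceless consonant (*abuk*, *sas*, *nuduf*, *muwket*); -o when the stem ends in a voiced consonant (*pagvil*, *buv*); -ud when the stem ends in a vowel (*gohu*, *niso*).
Since the final sound of *tulas* is /s/ (a voiceless consonant), it takes -iri, giving *tulasiri*.

tulasiri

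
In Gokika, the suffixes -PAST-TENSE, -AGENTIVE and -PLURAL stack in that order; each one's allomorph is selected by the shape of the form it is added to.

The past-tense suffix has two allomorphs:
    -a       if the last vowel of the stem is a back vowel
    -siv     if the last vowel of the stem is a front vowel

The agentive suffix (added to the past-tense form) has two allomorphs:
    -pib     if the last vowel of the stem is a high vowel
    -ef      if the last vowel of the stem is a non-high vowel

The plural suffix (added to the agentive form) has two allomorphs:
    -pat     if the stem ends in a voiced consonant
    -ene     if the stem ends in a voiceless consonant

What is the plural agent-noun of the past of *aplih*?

aplihsivpibpat

*aplih*: last vowel = /i/, a front vowel → -siv → *aplihsiv*.
The last vowel of the past-tense form *aplihsiv* is /i/, which is a high vowel, so the agentive suffix is -pib, giving *aplihsivpib*.
The final consonant of the agentive form *aplihsivpib* is /b/, which is voiced, so the plural suffix is -pat, giving *aplihsivpibpat*.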